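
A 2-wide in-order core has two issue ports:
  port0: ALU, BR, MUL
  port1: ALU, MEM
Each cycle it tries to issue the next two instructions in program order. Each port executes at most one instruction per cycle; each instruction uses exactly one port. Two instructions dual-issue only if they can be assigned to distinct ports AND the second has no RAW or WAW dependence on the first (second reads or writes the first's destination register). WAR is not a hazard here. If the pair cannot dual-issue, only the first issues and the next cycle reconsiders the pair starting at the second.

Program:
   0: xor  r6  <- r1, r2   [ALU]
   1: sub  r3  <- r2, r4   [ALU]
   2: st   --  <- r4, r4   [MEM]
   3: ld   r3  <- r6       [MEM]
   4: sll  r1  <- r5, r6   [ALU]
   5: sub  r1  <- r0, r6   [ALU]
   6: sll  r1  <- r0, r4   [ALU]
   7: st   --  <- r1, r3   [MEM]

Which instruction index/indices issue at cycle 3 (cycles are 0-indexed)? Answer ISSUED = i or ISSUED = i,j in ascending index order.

ISSUED = 5

t=0 i0&i1:xor+sub ; pair
t=1 i2:st ; no-port MEM/MEM
t=2 i3&i4:ld+sll ; pair
t=3 i5:sub ; WAW r1
t=4 i6:sll ; RAW r1
t=5 i7:st ; tail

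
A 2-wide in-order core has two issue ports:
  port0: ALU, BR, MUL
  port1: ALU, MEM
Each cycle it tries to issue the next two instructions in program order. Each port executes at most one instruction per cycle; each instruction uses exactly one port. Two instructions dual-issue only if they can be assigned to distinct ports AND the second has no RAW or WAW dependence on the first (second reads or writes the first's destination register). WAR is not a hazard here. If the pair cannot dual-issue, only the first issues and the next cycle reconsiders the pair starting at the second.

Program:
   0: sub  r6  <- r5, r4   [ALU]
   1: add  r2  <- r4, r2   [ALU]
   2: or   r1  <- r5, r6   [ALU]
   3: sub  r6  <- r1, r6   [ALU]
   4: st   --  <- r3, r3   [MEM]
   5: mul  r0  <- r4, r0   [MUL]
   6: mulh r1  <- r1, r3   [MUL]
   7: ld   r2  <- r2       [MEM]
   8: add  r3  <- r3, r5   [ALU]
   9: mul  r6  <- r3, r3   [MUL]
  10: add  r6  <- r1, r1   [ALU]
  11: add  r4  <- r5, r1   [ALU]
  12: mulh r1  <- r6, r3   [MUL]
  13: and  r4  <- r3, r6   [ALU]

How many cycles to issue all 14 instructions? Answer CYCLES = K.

CYCLES = 9

#0 head=0: sub.ALU+add.ALU i0/i1 pair
#1 head=2: or.ALU i2 RAW r1
#2 head=3: sub.ALU+st.MEM i3/i4 pair
#3 head=5: mul.MUL i5 no-port MUL/MUL
#4 head=6: mulh.MUL+ld.MEM i6/i7 pair
#5 head=8: add.ALU i8 RAW r3
#6 head=9: mul.MUL i9 WAW r6
#7 head=10: add.ALU+add.ALU i10/i11 pair
#8 head=12: mulh.MUL+and.ALU i12/i13 pair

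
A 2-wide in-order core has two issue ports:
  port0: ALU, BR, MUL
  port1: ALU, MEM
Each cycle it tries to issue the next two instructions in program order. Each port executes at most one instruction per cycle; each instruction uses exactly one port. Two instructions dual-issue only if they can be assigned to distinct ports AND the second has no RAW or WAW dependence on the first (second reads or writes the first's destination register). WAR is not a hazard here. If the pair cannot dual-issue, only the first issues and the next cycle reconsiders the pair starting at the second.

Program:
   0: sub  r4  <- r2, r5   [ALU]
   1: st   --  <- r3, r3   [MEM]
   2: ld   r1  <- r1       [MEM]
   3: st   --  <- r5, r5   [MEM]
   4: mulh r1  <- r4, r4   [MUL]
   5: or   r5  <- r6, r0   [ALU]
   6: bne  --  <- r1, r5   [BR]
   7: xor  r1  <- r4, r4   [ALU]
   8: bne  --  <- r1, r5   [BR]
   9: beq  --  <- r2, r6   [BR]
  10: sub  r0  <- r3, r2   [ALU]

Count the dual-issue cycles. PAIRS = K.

c0: i0/i1 sub.ALU/st.MEM  2-wide
c1: i2 ld.MEM  no-port MEM/MEM
c2: i3/i4 st.MEM/mulh.MUL  2-wide
c3: i5 or.ALU  RAW r5
c4: i6/i7 bne.BR/xor.ALU  2-wide
c5: i8 bne.BR  no-port BR/BR
c6: i9/i10 beq.BR/sub.ALU  2-wide

PAIRS = 4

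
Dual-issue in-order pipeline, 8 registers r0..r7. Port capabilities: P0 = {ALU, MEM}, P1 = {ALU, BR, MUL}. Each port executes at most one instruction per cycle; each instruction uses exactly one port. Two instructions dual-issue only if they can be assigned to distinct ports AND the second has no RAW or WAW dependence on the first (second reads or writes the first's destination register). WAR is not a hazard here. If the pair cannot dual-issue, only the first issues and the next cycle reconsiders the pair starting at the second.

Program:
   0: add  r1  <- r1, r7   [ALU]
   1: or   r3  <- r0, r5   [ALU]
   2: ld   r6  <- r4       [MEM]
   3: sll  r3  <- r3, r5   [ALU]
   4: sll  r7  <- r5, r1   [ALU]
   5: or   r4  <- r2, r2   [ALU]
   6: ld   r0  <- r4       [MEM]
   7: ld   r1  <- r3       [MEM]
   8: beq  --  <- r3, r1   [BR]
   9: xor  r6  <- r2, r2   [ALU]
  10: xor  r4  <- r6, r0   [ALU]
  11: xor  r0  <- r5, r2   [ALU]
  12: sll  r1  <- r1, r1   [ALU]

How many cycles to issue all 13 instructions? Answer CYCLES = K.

#0 head=0: add.ALU;or.ALU i0&i1 pair
#1 head=2: ld.MEM;sll.ALU i2&i3 pair
#2 head=4: sll.ALU;or.ALU i4&i5 pair
#3 head=6: ld.MEM i6 no-port MEM/MEM
#4 head=7: ld.MEM i7 RAW r1
#5 head=8: beq.BR;xor.ALU i8&i9 pair
#6 head=10: xor.ALU;xor.ALU i10&i11 pair
#7 head=12: sll.ALU i12 tail

CYCLES = 8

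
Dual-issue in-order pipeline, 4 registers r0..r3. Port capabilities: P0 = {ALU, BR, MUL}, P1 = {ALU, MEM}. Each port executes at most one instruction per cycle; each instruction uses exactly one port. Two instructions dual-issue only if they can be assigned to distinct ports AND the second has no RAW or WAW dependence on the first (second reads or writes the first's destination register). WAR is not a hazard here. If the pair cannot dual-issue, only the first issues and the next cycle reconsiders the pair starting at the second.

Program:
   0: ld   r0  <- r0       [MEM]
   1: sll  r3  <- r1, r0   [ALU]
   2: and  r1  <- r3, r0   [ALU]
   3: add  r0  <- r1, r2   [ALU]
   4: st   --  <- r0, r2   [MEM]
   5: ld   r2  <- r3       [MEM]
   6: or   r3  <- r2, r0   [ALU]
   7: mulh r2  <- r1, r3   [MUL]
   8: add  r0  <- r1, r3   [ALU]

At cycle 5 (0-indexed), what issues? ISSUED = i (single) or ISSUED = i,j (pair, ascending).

ISSUED = 5

  cy0 -> i0 (ld) RAW r0
  cy1 -> i1 (sll) RAW r3
  cy2 -> i2 (and) RAW r1
  cy3 -> i3 (add) RAW r0
  cy4 -> i4 (st) no-port MEM/MEM
  cy5 -> i5 (ld) RAW r2
  cy6 -> i6 (or) RAW r3
  cy7 -> i7+i8 (mulh;add) pair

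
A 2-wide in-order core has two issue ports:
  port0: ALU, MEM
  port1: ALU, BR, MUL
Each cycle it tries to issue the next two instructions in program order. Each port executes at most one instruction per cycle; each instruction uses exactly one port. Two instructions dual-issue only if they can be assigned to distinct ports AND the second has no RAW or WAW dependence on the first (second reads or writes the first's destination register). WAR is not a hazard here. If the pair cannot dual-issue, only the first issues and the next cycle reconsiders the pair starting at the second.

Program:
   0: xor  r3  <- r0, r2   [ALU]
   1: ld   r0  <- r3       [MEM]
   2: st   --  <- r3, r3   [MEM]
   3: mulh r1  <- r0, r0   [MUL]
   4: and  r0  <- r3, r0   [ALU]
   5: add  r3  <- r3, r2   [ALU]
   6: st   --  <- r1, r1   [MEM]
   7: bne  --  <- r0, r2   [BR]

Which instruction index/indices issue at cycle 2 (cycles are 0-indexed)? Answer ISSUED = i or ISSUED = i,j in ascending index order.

ISSUED = 2,3

t=0 i0:xor.ALU ; RAW r3
t=1 i1:ld.MEM ; no-port MEM/MEM
t=2 i2/i3:st.MEM mulh.MUL ; 2-wide
t=3 i4/i5:and.ALU add.ALU ; 2-wide
t=4 i6/i7:st.MEM bne.BR ; 2-wide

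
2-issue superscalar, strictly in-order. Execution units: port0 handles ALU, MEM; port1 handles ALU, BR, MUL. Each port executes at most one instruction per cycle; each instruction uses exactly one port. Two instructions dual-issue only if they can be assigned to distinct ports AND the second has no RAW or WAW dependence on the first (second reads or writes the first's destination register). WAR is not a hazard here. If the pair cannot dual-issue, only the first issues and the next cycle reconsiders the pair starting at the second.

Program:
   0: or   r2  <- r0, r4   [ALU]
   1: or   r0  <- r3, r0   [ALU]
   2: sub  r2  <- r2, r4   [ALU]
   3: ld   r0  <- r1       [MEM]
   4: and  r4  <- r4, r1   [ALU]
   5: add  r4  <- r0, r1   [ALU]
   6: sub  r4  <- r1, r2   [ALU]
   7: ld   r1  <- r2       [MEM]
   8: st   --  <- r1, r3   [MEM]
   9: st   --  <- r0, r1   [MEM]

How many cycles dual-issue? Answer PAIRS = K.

t=0 i0&i1:or/or ; 2-wide
t=1 i2&i3:sub/ld ; 2-wide
t=2 i4:and ; WAW r4
t=3 i5:add ; WAW r4
t=4 i6&i7:sub/ld ; 2-wide
t=5 i8:st ; no-port MEM/MEM
t=6 i9:st ; tail

PAIRS = 3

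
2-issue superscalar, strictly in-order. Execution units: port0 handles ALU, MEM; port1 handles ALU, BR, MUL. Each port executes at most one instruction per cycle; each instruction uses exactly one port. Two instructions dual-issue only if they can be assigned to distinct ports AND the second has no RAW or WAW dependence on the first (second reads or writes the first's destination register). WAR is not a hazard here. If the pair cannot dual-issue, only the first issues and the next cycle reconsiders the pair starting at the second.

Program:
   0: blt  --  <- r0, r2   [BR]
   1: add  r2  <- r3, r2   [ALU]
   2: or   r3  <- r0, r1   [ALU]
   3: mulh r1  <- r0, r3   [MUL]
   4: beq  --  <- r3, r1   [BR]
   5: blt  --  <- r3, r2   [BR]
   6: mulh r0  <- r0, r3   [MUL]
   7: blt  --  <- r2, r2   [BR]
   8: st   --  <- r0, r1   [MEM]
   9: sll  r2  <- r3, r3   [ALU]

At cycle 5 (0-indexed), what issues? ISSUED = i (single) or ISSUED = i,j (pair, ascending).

ISSUED = 6

  cy0 -> i0&i1 (blt+add) dual
  cy1 -> i2 (or) RAW r3
  cy2 -> i3 (mulh) no-port MUL/BR
  cy3 -> i4 (beq) no-port BR/BR
  cy4 -> i5 (blt) no-port BR/MUL
  cy5 -> i6 (mulh) no-port MUL/BR
  cy6 -> i7&i8 (blt+st) dual
  cy7 -> i9 (sll) tail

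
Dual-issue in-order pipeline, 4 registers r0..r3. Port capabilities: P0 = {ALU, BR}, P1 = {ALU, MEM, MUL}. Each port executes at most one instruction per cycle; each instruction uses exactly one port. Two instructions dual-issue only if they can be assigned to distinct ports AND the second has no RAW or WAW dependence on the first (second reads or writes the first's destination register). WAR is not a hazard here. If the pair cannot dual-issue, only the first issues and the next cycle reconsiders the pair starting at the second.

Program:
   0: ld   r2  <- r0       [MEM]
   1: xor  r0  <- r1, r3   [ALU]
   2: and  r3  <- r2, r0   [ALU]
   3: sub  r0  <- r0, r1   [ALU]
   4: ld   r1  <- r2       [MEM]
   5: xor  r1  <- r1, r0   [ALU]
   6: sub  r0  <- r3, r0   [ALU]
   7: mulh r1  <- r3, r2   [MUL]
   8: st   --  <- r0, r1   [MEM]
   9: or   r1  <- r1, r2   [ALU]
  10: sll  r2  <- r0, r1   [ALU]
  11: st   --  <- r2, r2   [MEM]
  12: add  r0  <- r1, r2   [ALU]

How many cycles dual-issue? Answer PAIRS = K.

PAIRS = 5

c0: i0&i1 ld.MEM+xor.ALU  pair
c1: i2&i3 and.ALU+sub.ALU  pair
c2: i4 ld.MEM  RAW+WAW r1
c3: i5&i6 xor.ALU+sub.ALU  pair
c4: i7 mulh.MUL  no-port MUL/MEM
c5: i8&i9 st.MEM+or.ALU  pair
c6: i10 sll.ALU  RAW r2
c7: i11&i12 st.MEM+add.ALU  pair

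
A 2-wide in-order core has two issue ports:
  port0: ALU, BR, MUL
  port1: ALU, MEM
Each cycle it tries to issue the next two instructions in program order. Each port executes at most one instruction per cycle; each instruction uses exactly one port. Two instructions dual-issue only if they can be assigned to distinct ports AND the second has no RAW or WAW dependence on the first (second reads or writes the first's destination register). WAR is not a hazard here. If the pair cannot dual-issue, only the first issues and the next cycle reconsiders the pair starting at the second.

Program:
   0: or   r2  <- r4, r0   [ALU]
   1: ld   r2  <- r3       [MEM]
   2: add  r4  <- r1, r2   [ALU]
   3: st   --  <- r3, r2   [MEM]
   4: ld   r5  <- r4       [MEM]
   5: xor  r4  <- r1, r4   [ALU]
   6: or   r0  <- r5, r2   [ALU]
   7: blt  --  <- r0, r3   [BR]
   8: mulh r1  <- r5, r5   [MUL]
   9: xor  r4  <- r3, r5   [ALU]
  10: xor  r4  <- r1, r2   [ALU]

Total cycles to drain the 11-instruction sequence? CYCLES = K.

0. or @i0  | WAW r2
1. ld @i1  | RAW r2
2. add/st @i2/i3  | pair
3. ld/xor @i4/i5  | pair
4. or @i6  | RAW r0
5. blt @i7  | no-port BR/MUL
6. mulh/xor @i8/i9  | pair
7. xor @i10  | tail

CYCLES = 8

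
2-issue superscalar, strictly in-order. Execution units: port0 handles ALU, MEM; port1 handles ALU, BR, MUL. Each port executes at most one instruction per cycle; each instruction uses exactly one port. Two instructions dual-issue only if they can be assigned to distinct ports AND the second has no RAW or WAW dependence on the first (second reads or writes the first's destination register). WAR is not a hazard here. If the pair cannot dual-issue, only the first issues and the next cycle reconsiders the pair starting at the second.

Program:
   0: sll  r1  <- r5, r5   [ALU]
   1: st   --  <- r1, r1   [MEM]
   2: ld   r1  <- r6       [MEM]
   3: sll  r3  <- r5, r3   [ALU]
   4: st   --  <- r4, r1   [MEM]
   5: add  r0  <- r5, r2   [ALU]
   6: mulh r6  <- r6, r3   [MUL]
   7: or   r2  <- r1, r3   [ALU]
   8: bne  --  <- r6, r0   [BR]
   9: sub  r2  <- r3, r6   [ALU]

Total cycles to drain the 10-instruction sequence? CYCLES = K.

CYCLES = 6

  cy0 -> i0 (sll.ALU) RAW r1
  cy1 -> i1 (st.MEM) no-port MEM/MEM
  cy2 -> i2,i3 (ld.MEM+sll.ALU) pair
  cy3 -> i4,i5 (st.MEM+add.ALU) pair
  cy4 -> i6,i7 (mulh.MUL+or.ALU) pair
  cy5 -> i8,i9 (bne.BR+sub.ALU) pair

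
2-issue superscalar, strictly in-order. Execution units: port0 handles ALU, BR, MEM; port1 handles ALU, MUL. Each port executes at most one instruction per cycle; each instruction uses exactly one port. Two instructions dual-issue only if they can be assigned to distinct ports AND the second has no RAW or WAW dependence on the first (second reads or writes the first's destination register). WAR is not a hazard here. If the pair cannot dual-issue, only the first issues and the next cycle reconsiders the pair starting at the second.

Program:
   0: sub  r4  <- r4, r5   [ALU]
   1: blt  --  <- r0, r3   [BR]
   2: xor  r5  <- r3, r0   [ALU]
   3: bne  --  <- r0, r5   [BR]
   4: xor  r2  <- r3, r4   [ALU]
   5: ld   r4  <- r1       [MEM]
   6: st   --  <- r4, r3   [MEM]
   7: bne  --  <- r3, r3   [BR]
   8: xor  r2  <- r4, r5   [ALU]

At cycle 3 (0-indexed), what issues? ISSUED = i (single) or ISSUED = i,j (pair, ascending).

c0: i0/i1 sub/blt  2-wide
c1: i2 xor  RAW r5
c2: i3/i4 bne/xor  2-wide
c3: i5 ld  no-port MEM/MEM
c4: i6 st  no-port MEM/BR
c5: i7/i8 bne/xor  2-wide

ISSUED = 5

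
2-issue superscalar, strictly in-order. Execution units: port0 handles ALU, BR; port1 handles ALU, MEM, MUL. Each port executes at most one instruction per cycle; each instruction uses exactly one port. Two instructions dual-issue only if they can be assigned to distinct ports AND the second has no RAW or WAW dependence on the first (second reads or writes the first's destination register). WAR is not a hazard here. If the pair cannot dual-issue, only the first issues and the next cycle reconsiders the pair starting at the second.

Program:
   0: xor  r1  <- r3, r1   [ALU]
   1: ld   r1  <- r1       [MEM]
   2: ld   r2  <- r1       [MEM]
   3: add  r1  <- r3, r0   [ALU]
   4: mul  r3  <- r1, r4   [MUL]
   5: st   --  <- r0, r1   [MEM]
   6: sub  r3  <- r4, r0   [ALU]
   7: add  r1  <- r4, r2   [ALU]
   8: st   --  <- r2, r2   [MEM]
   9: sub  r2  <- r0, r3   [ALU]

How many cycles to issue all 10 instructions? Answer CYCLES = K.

CYCLES = 7

#0 head=0: xor i0 RAW+WAW r1
#1 head=1: ld i1 no-port MEM/MEM
#2 head=2: ld;add i2/i3 dual
#3 head=4: mul i4 no-port MUL/MEM
#4 head=5: st;sub i5/i6 dual
#5 head=7: add;st i7/i8 dual
#6 head=9: sub i9 tail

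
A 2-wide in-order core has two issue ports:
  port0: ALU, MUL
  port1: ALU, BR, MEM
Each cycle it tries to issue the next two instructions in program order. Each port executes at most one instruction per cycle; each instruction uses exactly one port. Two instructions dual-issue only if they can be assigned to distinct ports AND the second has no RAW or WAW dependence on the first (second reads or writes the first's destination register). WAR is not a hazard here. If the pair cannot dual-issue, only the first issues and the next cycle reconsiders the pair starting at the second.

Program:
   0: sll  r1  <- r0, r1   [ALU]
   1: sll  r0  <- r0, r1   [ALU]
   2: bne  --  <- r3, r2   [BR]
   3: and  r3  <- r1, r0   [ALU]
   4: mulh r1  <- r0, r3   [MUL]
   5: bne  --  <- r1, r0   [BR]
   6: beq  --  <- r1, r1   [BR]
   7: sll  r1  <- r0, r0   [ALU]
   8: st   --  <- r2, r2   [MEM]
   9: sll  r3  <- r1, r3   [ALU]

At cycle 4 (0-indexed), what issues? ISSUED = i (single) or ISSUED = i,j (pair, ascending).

c0: i0 sll  RAW r1
c1: i1/i2 sll/bne  pair
c2: i3 and  RAW r3
c3: i4 mulh  RAW r1
c4: i5 bne  no-port BR/BR
c5: i6/i7 beq/sll  pair
c6: i8/i9 st/sll  pair

ISSUED = 5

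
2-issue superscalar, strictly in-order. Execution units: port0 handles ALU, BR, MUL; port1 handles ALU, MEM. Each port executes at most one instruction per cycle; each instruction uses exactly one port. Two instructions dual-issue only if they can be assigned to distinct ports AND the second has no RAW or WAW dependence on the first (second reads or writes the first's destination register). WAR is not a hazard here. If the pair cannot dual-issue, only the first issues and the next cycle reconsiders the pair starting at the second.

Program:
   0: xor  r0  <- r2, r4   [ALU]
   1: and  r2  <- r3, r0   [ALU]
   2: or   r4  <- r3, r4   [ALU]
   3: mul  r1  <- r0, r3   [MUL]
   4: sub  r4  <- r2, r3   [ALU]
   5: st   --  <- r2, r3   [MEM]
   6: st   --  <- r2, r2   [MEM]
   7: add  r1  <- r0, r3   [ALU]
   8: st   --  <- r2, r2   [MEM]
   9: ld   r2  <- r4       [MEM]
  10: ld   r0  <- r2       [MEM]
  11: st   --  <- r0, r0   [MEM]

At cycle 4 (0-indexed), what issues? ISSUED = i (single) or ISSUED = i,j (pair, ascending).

#0 head=0: xor i0 RAW r0
#1 head=1: and+or i1+i2 pair
#2 head=3: mul+sub i3+i4 pair
#3 head=5: st i5 no-port MEM/MEM
#4 head=6: st+add i6+i7 pair
#5 head=8: st i8 no-port MEM/MEM
#6 head=9: ld i9 no-port MEM/MEM
#7 head=10: ld i10 no-port MEM/MEM
#8 head=11: st i11 tail

ISSUED = 6,7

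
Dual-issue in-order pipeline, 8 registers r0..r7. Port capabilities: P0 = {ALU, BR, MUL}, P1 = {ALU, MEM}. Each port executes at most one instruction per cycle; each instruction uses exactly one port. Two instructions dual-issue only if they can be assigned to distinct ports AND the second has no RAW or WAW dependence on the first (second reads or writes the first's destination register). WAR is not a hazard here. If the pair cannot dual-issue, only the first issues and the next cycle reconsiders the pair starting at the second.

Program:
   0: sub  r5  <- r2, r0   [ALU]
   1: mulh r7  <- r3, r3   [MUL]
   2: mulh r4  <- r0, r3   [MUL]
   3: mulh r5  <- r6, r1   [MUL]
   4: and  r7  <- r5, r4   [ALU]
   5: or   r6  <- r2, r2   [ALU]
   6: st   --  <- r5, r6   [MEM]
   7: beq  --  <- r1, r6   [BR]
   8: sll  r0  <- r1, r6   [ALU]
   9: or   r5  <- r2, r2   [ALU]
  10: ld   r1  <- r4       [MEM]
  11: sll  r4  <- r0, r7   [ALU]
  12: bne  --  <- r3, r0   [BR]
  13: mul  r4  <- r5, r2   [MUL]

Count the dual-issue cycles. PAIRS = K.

[0] i0/i1  sub.ALU+mulh.MUL  -- pair
[1] i2  mulh.MUL  -- no-port MUL/MUL
[2] i3  mulh.MUL  -- RAW r5
[3] i4/i5  and.ALU+or.ALU  -- pair
[4] i6/i7  st.MEM+beq.BR  -- pair
[5] i8/i9  sll.ALU+or.ALU  -- pair
[6] i10/i11  ld.MEM+sll.ALU  -- pair
[7] i12  bne.BR  -- no-port BR/MUL
[8] i13  mul.MUL  -- tail

PAIRS = 5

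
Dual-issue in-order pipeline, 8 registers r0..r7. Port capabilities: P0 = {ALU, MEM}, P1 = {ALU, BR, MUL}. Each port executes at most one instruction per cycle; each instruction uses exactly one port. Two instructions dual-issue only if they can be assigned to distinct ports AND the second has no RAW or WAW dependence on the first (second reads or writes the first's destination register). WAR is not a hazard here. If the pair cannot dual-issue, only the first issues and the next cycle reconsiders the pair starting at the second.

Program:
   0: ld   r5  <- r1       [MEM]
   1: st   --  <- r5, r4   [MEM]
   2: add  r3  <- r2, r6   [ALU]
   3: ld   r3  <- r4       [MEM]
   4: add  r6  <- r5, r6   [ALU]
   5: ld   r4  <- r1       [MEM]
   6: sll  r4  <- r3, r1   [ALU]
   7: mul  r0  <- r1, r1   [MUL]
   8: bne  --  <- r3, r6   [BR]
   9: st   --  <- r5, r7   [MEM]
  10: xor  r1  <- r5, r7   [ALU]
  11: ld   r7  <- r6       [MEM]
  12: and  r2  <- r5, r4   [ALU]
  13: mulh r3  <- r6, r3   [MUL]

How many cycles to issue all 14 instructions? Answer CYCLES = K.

[0] i0  ld.MEM  -- no-port MEM/MEM
[1] i1/i2  st.MEM add.ALU  -- 2-wide
[2] i3/i4  ld.MEM add.ALU  -- 2-wide
[3] i5  ld.MEM  -- WAW r4
[4] i6/i7  sll.ALU mul.MUL  -- 2-wide
[5] i8/i9  bne.BR st.MEM  -- 2-wide
[6] i10/i11  xor.ALU ld.MEM  -- 2-wide
[7] i12/i13  and.ALU mulh.MUL  -- 2-wide

CYCLES = 8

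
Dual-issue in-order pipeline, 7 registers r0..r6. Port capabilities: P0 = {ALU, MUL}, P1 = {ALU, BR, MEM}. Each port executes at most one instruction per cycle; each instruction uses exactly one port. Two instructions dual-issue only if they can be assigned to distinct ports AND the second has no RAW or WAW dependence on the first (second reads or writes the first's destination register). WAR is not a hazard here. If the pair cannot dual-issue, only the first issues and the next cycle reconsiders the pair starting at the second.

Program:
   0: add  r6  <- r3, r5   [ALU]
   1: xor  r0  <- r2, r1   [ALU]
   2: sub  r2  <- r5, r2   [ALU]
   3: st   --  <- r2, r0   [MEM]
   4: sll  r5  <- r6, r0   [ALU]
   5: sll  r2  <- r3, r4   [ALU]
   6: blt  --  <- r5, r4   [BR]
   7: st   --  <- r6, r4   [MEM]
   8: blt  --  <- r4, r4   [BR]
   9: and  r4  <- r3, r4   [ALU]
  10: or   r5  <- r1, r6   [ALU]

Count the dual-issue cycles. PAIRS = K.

PAIRS = 4

c0: i0&i1 add.ALU/xor.ALU  2-wide
c1: i2 sub.ALU  RAW r2
c2: i3&i4 st.MEM/sll.ALU  2-wide
c3: i5&i6 sll.ALU/blt.BR  2-wide
c4: i7 st.MEM  no-port MEM/BR
c5: i8&i9 blt.BR/and.ALU  2-wide
c6: i10 or.ALU  tail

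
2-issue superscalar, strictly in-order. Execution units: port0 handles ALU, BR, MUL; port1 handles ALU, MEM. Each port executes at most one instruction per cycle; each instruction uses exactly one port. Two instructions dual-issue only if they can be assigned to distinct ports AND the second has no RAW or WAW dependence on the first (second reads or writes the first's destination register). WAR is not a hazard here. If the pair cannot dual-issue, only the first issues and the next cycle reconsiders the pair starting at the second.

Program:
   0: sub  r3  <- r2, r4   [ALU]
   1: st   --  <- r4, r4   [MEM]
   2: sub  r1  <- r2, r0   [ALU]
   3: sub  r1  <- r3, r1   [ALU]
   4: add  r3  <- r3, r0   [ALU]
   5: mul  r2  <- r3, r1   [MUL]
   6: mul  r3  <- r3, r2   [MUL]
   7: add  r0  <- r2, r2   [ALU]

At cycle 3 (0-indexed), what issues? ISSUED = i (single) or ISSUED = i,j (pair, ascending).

ISSUED = 5

t=0 i0+i1:sub+st ; dual
t=1 i2:sub ; RAW+WAW r1
t=2 i3+i4:sub+add ; dual
t=3 i5:mul ; no-port MUL/MUL
t=4 i6+i7:mul+add ; dual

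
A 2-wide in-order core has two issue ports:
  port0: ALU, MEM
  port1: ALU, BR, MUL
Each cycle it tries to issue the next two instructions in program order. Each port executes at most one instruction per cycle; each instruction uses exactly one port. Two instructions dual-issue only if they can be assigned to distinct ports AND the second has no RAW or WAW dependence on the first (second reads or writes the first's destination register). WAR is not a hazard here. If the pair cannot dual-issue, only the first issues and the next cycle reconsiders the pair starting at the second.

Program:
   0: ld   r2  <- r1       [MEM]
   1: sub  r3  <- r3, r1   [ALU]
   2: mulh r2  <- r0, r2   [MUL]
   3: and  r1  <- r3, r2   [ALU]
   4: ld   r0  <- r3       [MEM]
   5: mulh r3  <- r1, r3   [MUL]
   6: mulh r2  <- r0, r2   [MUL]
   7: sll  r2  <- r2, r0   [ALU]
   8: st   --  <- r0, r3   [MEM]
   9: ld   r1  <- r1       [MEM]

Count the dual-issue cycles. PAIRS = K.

  cy0 -> i0+i1 (ld.MEM;sub.ALU) dual
  cy1 -> i2 (mulh.MUL) RAW r2
  cy2 -> i3+i4 (and.ALU;ld.MEM) dual
  cy3 -> i5 (mulh.MUL) no-port MUL/MUL
  cy4 -> i6 (mulh.MUL) RAW+WAW r2
  cy5 -> i7+i8 (sll.ALU;st.MEM) dual
  cy6 -> i9 (ld.MEM) tail

PAIRS = 3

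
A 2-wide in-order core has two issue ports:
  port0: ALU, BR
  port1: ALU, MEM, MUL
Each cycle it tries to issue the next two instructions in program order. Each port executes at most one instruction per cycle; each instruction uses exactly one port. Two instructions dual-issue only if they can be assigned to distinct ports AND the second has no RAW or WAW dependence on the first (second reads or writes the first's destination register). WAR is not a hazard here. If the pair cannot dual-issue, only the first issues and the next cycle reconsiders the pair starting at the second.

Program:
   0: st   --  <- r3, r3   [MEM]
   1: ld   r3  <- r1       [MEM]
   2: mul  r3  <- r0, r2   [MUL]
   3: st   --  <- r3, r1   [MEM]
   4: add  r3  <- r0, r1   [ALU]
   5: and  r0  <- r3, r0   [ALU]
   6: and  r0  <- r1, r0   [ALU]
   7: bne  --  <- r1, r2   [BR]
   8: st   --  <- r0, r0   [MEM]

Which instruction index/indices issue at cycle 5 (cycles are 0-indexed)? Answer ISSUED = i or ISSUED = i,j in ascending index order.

ISSUED = 6,7

c0: i0 st  no-port MEM/MEM
c1: i1 ld  no-port MEM/MUL
c2: i2 mul  no-port MUL/MEM
c3: i3+i4 st;add  dual
c4: i5 and  RAW+WAW r0
c5: i6+i7 and;bne  dual
c6: i8 st  tail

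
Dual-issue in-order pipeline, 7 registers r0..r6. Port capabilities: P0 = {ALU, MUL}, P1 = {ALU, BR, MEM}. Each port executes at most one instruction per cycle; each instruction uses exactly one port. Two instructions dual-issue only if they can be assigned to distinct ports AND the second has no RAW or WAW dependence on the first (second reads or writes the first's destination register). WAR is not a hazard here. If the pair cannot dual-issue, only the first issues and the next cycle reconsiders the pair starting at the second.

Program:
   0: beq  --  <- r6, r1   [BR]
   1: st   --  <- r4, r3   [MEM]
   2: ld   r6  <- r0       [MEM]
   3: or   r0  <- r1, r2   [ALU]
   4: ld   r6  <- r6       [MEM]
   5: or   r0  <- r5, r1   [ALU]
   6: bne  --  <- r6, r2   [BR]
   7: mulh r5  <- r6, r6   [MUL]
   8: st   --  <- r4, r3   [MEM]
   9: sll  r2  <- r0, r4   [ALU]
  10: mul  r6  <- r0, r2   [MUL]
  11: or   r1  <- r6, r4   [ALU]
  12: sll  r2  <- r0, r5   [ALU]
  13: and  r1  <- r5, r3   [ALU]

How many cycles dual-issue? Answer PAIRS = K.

t=0 i0:beq ; no-port BR/MEM
t=1 i1:st ; no-port MEM/MEM
t=2 i2,i3:ld+or ; pair
t=3 i4,i5:ld+or ; pair
t=4 i6,i7:bne+mulh ; pair
t=5 i8,i9:st+sll ; pair
t=6 i10:mul ; RAW r6
t=7 i11,i12:or+sll ; pair
t=8 i13:and ; tail

PAIRS = 5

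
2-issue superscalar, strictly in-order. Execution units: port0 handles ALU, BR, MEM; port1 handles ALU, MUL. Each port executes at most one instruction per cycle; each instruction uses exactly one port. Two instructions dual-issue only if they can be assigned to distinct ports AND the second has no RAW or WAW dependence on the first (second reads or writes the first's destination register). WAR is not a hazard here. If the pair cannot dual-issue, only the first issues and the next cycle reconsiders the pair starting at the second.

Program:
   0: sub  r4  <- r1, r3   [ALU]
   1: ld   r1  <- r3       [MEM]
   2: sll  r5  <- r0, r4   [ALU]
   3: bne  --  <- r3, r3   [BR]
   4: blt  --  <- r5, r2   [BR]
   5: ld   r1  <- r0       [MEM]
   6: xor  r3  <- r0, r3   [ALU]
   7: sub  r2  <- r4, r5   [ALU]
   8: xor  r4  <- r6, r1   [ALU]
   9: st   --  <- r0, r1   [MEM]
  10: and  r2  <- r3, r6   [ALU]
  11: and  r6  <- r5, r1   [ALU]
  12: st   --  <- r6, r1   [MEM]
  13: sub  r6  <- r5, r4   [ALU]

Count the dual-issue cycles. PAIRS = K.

  cy0 -> i0+i1 (sub.ALU ld.MEM) dual
  cy1 -> i2+i3 (sll.ALU bne.BR) dual
  cy2 -> i4 (blt.BR) no-port BR/MEM
  cy3 -> i5+i6 (ld.MEM xor.ALU) dual
  cy4 -> i7+i8 (sub.ALU xor.ALU) dual
  cy5 -> i9+i10 (st.MEM and.ALU) dual
  cy6 -> i11 (and.ALU) RAW r6
  cy7 -> i12+i13 (st.MEM sub.ALU) dual

PAIRS = 6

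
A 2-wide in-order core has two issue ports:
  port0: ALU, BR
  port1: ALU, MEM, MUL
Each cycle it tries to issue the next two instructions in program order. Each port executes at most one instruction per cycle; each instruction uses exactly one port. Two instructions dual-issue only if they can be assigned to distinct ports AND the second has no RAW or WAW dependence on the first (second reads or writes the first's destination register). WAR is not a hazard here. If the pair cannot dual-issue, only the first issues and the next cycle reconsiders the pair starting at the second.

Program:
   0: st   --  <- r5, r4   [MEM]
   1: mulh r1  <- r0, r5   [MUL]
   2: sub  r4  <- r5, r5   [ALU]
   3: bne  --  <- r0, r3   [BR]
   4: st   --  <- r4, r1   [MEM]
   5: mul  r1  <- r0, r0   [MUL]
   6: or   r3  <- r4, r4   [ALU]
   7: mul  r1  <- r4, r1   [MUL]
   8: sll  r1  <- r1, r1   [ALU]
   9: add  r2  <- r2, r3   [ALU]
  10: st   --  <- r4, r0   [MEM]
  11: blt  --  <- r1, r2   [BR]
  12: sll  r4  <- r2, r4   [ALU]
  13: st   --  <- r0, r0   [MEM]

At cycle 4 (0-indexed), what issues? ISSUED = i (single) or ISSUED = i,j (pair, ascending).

#0 head=0: st i0 no-port MEM/MUL
#1 head=1: mulh+sub i1+i2 dual
#2 head=3: bne+st i3+i4 dual
#3 head=5: mul+or i5+i6 dual
#4 head=7: mul i7 RAW+WAW r1
#5 head=8: sll+add i8+i9 dual
#6 head=10: st+blt i10+i11 dual
#7 head=12: sll+st i12+i13 dual

ISSUED = 7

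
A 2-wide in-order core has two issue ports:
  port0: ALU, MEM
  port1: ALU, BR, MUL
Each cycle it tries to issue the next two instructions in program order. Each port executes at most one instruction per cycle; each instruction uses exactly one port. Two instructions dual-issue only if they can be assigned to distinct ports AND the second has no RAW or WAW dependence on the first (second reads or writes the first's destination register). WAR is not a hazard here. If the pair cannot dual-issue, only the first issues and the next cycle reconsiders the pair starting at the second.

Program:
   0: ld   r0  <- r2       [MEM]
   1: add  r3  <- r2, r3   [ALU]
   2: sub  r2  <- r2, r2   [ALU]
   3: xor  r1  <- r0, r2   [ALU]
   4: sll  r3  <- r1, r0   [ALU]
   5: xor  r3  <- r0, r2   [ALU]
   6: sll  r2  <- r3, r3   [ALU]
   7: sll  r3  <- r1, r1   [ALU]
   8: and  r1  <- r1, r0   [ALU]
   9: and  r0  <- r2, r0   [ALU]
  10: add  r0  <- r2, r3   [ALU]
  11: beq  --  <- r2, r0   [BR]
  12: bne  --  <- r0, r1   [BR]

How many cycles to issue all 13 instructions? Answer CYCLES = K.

CYCLES = 10

0. ld.MEM/add.ALU @i0&i1  | dual
1. sub.ALU @i2  | RAW r2
2. xor.ALU @i3  | RAW r1
3. sll.ALU @i4  | WAW r3
4. xor.ALU @i5  | RAW r3
5. sll.ALU/sll.ALU @i6&i7  | dual
6. and.ALU/and.ALU @i8&i9  | dual
7. add.ALU @i10  | RAW r0
8. beq.BR @i11  | no-port BR/BR
9. bne.BR @i12  | tail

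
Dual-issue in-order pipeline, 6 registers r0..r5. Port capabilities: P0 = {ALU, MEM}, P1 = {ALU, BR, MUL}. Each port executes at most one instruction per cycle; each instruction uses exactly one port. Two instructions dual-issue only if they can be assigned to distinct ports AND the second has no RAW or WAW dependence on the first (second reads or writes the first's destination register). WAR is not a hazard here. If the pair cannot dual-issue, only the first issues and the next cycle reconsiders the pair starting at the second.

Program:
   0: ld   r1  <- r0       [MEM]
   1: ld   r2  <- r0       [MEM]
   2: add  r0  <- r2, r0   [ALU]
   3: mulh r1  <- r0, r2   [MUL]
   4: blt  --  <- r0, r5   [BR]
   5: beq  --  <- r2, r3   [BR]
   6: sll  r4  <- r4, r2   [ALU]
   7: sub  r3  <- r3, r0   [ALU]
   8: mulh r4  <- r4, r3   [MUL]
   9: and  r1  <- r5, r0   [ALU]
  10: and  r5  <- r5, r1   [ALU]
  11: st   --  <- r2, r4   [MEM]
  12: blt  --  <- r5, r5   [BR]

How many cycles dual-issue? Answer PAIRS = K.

PAIRS = 3

c0: i0 ld.MEM  no-port MEM/MEM
c1: i1 ld.MEM  RAW r2
c2: i2 add.ALU  RAW r0
c3: i3 mulh.MUL  no-port MUL/BR
c4: i4 blt.BR  no-port BR/BR
c5: i5/i6 beq.BR+sll.ALU  2-wide
c6: i7 sub.ALU  RAW r3
c7: i8/i9 mulh.MUL+and.ALU  2-wide
c8: i10/i11 and.ALU+st.MEM  2-wide
c9: i12 blt.BR  tail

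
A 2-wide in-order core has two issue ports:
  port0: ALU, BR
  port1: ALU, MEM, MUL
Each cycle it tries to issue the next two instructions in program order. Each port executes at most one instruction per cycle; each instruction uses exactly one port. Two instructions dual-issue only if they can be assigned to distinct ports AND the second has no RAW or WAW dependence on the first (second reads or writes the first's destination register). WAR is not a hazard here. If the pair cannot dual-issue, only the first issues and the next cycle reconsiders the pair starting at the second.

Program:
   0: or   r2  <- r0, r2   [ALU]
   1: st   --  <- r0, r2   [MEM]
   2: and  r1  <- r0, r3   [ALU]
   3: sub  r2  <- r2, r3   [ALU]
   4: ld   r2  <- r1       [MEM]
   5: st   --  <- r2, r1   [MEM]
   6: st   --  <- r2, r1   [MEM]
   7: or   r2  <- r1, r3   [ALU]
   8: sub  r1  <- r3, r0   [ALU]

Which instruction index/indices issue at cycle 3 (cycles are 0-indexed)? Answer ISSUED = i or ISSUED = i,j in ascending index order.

0. or @i0  | RAW r2
1. st+and @i1&i2  | dual
2. sub @i3  | WAW r2
3. ld @i4  | no-port MEM/MEM
4. st @i5  | no-port MEM/MEM
5. st+or @i6&i7  | dual
6. sub @i8  | tail

ISSUED = 4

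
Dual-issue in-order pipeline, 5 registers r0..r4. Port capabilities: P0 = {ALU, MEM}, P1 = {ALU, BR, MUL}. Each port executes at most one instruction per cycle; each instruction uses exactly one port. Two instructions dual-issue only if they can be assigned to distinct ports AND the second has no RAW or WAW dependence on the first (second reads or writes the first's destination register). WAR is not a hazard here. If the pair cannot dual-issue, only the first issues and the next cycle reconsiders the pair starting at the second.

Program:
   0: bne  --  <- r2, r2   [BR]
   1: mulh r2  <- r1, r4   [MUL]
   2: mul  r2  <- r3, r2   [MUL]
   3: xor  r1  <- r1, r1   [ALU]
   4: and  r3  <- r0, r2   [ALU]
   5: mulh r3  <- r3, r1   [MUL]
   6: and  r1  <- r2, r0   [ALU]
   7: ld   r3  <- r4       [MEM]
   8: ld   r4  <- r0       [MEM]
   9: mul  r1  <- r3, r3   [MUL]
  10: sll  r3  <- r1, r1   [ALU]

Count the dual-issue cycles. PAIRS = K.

t=0 i0:bne.BR ; no-port BR/MUL
t=1 i1:mulh.MUL ; no-port MUL/MUL
t=2 i2/i3:mul.MUL;xor.ALU ; pair
t=3 i4:and.ALU ; RAW+WAW r3
t=4 i5/i6:mulh.MUL;and.ALU ; pair
t=5 i7:ld.MEM ; no-port MEM/MEM
t=6 i8/i9:ld.MEM;mul.MUL ; pair
t=7 i10:sll.ALU ; tail

PAIRS = 3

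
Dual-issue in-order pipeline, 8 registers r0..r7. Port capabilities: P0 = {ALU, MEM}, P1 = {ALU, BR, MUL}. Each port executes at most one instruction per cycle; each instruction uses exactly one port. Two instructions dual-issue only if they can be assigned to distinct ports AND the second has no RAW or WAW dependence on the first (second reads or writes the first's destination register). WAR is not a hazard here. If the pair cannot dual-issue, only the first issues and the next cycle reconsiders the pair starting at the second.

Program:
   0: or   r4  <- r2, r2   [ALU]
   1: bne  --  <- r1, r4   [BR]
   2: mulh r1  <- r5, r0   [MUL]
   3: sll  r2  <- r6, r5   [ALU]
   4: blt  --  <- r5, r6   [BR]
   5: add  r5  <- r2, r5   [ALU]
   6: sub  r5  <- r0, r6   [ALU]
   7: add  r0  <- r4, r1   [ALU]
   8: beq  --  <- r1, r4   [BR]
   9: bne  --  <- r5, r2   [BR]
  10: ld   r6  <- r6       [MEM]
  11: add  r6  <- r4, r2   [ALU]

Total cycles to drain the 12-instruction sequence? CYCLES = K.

CYCLES = 8

  cy0 -> i0 (or.ALU) RAW r4
  cy1 -> i1 (bne.BR) no-port BR/MUL
  cy2 -> i2+i3 (mulh.MUL sll.ALU) pair
  cy3 -> i4+i5 (blt.BR add.ALU) pair
  cy4 -> i6+i7 (sub.ALU add.ALU) pair
  cy5 -> i8 (beq.BR) no-port BR/BR
  cy6 -> i9+i10 (bne.BR ld.MEM) pair
  cy7 -> i11 (add.ALU) tail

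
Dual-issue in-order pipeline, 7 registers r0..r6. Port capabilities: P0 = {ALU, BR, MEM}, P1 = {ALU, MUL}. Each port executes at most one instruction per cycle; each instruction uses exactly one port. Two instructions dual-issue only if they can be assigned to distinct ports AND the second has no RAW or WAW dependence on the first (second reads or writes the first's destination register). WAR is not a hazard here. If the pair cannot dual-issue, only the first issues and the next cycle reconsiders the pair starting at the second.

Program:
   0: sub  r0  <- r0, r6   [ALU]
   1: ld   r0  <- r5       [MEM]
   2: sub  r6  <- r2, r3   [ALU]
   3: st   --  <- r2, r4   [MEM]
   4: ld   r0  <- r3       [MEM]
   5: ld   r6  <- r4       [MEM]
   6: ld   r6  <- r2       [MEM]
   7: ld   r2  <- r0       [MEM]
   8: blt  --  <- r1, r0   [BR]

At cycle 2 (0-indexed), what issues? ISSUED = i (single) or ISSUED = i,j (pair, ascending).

c0: i0 sub.ALU  WAW r0
c1: i1&i2 ld.MEM;sub.ALU  pair
c2: i3 st.MEM  no-port MEM/MEM
c3: i4 ld.MEM  no-port MEM/MEM
c4: i5 ld.MEM  no-port MEM/MEM
c5: i6 ld.MEM  no-port MEM/MEM
c6: i7 ld.MEM  no-port MEM/BR
c7: i8 blt.BR  tail

ISSUED = 3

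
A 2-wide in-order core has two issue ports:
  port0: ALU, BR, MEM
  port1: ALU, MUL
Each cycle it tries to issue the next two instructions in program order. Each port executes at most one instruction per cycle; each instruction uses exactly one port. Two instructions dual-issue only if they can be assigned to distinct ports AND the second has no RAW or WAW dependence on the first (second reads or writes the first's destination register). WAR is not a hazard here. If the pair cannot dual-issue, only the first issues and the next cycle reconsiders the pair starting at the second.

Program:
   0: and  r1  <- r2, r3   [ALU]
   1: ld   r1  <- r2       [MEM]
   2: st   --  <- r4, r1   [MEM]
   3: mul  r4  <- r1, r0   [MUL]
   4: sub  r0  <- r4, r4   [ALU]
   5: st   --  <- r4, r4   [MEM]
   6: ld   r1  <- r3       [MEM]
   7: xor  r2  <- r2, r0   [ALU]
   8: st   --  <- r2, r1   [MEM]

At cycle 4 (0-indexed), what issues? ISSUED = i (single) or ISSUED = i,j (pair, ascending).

ISSUED = 6,7

t=0 i0:and ; WAW r1
t=1 i1:ld ; no-port MEM/MEM
t=2 i2&i3:st/mul ; dual
t=3 i4&i5:sub/st ; dual
t=4 i6&i7:ld/xor ; dual
t=5 i8:st ; tail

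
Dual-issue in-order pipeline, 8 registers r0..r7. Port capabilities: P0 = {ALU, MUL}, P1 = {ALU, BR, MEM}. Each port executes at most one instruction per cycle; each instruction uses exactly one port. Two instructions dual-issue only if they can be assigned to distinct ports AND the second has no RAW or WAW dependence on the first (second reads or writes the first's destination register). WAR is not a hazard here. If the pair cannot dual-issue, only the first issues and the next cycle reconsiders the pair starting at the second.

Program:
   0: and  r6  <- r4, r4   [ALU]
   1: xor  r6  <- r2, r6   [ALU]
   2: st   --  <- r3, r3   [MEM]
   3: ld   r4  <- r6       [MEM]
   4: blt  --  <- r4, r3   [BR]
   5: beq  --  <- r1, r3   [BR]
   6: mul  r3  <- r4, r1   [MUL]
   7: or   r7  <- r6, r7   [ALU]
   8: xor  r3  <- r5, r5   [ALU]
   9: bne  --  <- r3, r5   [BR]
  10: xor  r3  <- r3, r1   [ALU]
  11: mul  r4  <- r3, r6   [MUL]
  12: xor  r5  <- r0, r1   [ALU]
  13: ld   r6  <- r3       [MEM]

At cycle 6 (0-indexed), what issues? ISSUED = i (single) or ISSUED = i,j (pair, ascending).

ISSUED = 9,10

  cy0 -> i0 (and) RAW+WAW r6
  cy1 -> i1,i2 (xor;st) 2-wide
  cy2 -> i3 (ld) no-port MEM/BR
  cy3 -> i4 (blt) no-port BR/BR
  cy4 -> i5,i6 (beq;mul) 2-wide
  cy5 -> i7,i8 (or;xor) 2-wide
  cy6 -> i9,i10 (bne;xor) 2-wide
  cy7 -> i11,i12 (mul;xor) 2-wide
  cy8 -> i13 (ld) tail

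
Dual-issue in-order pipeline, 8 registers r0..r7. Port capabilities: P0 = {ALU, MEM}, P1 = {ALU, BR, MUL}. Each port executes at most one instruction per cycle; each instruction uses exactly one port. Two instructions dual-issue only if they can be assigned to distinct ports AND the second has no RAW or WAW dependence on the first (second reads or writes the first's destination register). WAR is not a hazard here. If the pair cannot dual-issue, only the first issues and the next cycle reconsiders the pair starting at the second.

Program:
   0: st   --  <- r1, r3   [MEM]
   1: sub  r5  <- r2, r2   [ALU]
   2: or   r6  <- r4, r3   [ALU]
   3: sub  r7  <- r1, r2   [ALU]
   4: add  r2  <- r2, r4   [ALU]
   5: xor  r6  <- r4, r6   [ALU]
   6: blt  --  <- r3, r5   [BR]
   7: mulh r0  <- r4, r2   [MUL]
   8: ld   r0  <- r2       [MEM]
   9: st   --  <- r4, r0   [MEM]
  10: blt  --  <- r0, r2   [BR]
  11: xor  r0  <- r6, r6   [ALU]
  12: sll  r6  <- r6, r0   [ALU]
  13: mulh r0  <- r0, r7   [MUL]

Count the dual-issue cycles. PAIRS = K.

PAIRS = 5

#0 head=0: st.MEM+sub.ALU i0+i1 dual
#1 head=2: or.ALU+sub.ALU i2+i3 dual
#2 head=4: add.ALU+xor.ALU i4+i5 dual
#3 head=6: blt.BR i6 no-port BR/MUL
#4 head=7: mulh.MUL i7 WAW r0
#5 head=8: ld.MEM i8 no-port MEM/MEM
#6 head=9: st.MEM+blt.BR i9+i10 dual
#7 head=11: xor.ALU i11 RAW r0
#8 head=12: sll.ALU+mulh.MUL i12+i13 dual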